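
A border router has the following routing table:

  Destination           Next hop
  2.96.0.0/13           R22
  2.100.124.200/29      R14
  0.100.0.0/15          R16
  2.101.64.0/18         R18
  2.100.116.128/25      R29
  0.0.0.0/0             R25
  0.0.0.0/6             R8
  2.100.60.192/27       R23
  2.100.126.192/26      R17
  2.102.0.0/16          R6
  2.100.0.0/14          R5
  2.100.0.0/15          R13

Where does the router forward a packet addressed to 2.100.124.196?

R13

Routes whose prefix contains 2.100.124.196:
  0.0.0.0/0 (default, matches everything) -> R25
  0.0.0.0/6 (0.0.0.0 - 3.255.255.255) -> R8
  2.96.0.0/13 (2.96.0.0 - 2.103.255.255) -> R22
  2.100.0.0/14 (2.100.0.0 - 2.103.255.255) -> R5
  2.100.0.0/15 (2.100.0.0 - 2.101.255.255) -> R13
More-specific entries that do NOT match:
  2.100.124.200/29 (2.100.124.200 - 2.100.124.207) does not contain 2.100.124.196
  2.100.60.192/27 (2.100.60.192 - 2.100.60.223) does not contain 2.100.124.196
  2.100.126.192/26 (2.100.126.192 - 2.100.126.255) does not contain 2.100.124.196
  2.100.116.128/25 (2.100.116.128 - 2.100.116.255) does not contain 2.100.124.196
  2.101.64.0/18 (2.101.64.0 - 2.101.127.255) does not contain 2.100.124.196
  2.102.0.0/16 (2.102.0.0 - 2.102.255.255) does not contain 2.100.124.196
Longest matching prefix is /15 -> next hop R13.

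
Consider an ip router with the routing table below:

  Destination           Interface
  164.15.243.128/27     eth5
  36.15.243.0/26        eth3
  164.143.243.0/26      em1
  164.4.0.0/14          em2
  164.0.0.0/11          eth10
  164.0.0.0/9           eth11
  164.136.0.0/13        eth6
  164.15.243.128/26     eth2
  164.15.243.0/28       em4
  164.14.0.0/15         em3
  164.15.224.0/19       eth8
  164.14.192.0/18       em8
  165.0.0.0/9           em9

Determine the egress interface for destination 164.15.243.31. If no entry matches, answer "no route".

eth8

Routes whose prefix contains 164.15.243.31:
  164.0.0.0/9 (164.0.0.0 - 164.127.255.255) -> eth11
  164.0.0.0/11 (164.0.0.0 - 164.31.255.255) -> eth10
  164.14.0.0/15 (164.14.0.0 - 164.15.255.255) -> em3
  164.15.224.0/19 (164.15.224.0 - 164.15.255.255) -> eth8
More-specific entries that do NOT match:
  164.15.243.0/28 (164.15.243.0 - 164.15.243.15) does not contain 164.15.243.31
  164.15.243.128/27 (164.15.243.128 - 164.15.243.159) does not contain 164.15.243.31
  36.15.243.0/26 (36.15.243.0 - 36.15.243.63) does not contain 164.15.243.31
  164.143.243.0/26 (164.143.243.0 - 164.143.243.63) does not contain 164.15.243.31
  164.15.243.128/26 (164.15.243.128 - 164.15.243.191) does not contain 164.15.243.31
Longest matching prefix is /19 -> interface eth8.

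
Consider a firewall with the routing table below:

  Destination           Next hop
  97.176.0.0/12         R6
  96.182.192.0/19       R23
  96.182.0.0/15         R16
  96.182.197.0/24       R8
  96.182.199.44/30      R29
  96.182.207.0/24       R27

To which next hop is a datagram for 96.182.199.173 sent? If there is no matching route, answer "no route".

Routes whose prefix contains 96.182.199.173:
  96.182.0.0/15 (96.182.0.0 - 96.183.255.255) -> R16
  96.182.192.0/19 (96.182.192.0 - 96.182.223.255) -> R23
More-specific entries that do NOT match:
  96.182.199.44/30 (96.182.199.44 - 96.182.199.47) does not contain 96.182.199.173
  96.182.197.0/24 (96.182.197.0 - 96.182.197.255) does not contain 96.182.199.173
  96.182.207.0/24 (96.182.207.0 - 96.182.207.255) does not contain 96.182.199.173
Longest matching prefix is /19 -> next hop R23.

R23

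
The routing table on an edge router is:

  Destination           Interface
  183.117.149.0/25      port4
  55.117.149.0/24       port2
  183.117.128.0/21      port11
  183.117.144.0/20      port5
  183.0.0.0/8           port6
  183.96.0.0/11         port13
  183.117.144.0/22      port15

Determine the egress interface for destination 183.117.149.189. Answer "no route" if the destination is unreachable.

port5

Routes whose prefix contains 183.117.149.189:
  183.0.0.0/8 (183.0.0.0 - 183.255.255.255) -> port6
  183.96.0.0/11 (183.96.0.0 - 183.127.255.255) -> port13
  183.117.144.0/20 (183.117.144.0 - 183.117.159.255) -> port5
More-specific entries that do NOT match:
  183.117.149.0/25 (183.117.149.0 - 183.117.149.127) does not contain 183.117.149.189
  55.117.149.0/24 (55.117.149.0 - 55.117.149.255) does not contain 183.117.149.189
  183.117.144.0/22 (183.117.144.0 - 183.117.147.255) does not contain 183.117.149.189
  183.117.128.0/21 (183.117.128.0 - 183.117.135.255) does not contain 183.117.149.189
Longest matching prefix is /20 -> interface port5.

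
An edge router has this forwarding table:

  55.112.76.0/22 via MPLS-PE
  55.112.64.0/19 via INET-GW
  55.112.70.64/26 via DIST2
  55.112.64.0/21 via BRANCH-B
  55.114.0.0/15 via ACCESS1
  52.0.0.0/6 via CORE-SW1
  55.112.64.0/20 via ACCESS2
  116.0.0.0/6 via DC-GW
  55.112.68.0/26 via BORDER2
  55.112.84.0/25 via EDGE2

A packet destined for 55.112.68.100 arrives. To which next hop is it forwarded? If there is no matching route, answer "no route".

BRANCH-B

Routes whose prefix contains 55.112.68.100:
  52.0.0.0/6 (52.0.0.0 - 55.255.255.255) -> CORE-SW1
  55.112.64.0/19 (55.112.64.0 - 55.112.95.255) -> INET-GW
  55.112.64.0/20 (55.112.64.0 - 55.112.79.255) -> ACCESS2
  55.112.64.0/21 (55.112.64.0 - 55.112.71.255) -> BRANCH-B
More-specific entries that do NOT match:
  55.112.70.64/26 (55.112.70.64 - 55.112.70.127) does not contain 55.112.68.100
  55.112.68.0/26 (55.112.68.0 - 55.112.68.63) does not contain 55.112.68.100
  55.112.84.0/25 (55.112.84.0 - 55.112.84.127) does not contain 55.112.68.100
  55.112.76.0/22 (55.112.76.0 - 55.112.79.255) does not contain 55.112.68.100
Longest matching prefix is /21 -> next hop BRANCH-B.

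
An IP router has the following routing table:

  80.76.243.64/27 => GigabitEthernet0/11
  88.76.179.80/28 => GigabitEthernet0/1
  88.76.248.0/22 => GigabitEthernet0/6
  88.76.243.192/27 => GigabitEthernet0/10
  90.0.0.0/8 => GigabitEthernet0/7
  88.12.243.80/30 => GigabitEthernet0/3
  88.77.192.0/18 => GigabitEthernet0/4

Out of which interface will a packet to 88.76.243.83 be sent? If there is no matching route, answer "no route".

No entry's prefix contains 88.76.243.83; there is no default route.

no route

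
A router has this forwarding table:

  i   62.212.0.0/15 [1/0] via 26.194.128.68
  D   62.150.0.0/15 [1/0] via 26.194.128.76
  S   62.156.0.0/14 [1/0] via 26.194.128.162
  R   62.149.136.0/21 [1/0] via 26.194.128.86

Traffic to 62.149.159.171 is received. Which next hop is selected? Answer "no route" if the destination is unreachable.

No entry's prefix contains 62.149.159.171; there is no default route.

no route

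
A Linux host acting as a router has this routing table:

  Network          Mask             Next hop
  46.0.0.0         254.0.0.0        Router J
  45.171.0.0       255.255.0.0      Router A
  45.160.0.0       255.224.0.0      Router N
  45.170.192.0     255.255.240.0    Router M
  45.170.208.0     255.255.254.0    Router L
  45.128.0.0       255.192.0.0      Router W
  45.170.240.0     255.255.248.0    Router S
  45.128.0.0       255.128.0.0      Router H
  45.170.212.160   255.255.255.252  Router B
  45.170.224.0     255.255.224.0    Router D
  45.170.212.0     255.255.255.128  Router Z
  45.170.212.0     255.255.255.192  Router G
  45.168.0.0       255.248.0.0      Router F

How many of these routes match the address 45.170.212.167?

4

Prefixes containing 45.170.212.167:
  45.128.0.0/9 (45.128.0.0 - 45.255.255.255)
  45.128.0.0/10 (45.128.0.0 - 45.191.255.255)
  45.160.0.0/11 (45.160.0.0 - 45.191.255.255)
  45.168.0.0/13 (45.168.0.0 - 45.175.255.255)
Total matching entries: 4.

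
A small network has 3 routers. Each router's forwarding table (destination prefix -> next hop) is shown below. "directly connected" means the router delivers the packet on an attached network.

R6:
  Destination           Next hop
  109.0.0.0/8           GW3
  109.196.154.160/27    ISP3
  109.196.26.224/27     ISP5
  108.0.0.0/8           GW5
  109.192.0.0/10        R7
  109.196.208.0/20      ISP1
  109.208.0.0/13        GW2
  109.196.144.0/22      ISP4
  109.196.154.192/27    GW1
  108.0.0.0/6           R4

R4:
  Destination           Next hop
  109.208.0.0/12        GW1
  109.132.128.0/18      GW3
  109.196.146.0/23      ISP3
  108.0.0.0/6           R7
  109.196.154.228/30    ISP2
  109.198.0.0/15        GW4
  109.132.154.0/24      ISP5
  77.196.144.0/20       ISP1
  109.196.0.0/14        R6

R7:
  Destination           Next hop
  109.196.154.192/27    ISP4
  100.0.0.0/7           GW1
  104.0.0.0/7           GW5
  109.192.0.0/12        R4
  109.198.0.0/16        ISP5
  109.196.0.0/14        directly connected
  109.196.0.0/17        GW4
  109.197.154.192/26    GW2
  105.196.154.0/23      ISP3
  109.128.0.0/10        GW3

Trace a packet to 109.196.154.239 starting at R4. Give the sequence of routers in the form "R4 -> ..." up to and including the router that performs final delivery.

At R4: longest match for 109.196.154.239 is 109.196.0.0/14 -> R6
At R6: longest match for 109.196.154.239 is 109.192.0.0/10 -> R7
At R7: longest match for 109.196.154.239 is 109.196.0.0/14 -> directly connected

R4 -> R6 -> R7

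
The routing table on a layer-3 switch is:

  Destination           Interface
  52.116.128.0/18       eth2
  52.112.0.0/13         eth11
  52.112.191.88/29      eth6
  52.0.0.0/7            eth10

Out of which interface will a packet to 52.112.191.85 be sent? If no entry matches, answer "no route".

Routes whose prefix contains 52.112.191.85:
  52.0.0.0/7 (52.0.0.0 - 53.255.255.255) -> eth10
  52.112.0.0/13 (52.112.0.0 - 52.119.255.255) -> eth11
More-specific entries that do NOT match:
  52.112.191.88/29 (52.112.191.88 - 52.112.191.95) does not contain 52.112.191.85
  52.116.128.0/18 (52.116.128.0 - 52.116.191.255) does not contain 52.112.191.85
Longest matching prefix is /13 -> interface eth11.

eth11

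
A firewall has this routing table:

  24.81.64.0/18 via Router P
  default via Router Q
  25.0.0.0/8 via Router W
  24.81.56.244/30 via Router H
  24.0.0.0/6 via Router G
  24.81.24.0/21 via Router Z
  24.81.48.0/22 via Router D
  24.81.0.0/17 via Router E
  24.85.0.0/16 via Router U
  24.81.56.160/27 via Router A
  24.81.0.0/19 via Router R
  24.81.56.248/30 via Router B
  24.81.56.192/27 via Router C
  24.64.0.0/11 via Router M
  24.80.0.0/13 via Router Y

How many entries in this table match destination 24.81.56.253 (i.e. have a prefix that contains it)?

5

Prefixes containing 24.81.56.253:
  0.0.0.0/0 (default, matches everything)
  24.0.0.0/6 (24.0.0.0 - 27.255.255.255)
  24.64.0.0/11 (24.64.0.0 - 24.95.255.255)
  24.80.0.0/13 (24.80.0.0 - 24.87.255.255)
  24.81.0.0/17 (24.81.0.0 - 24.81.127.255)
Total matching entries: 5.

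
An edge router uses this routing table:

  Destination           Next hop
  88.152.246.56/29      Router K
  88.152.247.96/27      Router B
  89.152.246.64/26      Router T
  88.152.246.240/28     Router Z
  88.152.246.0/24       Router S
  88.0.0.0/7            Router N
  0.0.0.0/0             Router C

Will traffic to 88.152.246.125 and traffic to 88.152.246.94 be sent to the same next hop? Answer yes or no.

yes

88.152.246.125: longest match 88.152.246.0/24 -> Router S
88.152.246.94: longest match 88.152.246.0/24 -> Router S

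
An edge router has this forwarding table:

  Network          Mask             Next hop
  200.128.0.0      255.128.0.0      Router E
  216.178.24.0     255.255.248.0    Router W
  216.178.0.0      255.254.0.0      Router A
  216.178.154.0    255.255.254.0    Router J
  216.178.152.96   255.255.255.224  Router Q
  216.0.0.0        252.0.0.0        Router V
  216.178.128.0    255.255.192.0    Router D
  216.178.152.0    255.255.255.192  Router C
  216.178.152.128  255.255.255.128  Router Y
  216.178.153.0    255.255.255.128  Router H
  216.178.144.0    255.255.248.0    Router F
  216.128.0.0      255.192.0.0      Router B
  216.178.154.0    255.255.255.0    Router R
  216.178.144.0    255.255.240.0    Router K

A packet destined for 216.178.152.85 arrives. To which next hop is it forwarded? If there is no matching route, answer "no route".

Routes whose prefix contains 216.178.152.85:
  216.0.0.0/6 (216.0.0.0 - 219.255.255.255) -> Router V
  216.128.0.0/10 (216.128.0.0 - 216.191.255.255) -> Router B
  216.178.0.0/15 (216.178.0.0 - 216.179.255.255) -> Router A
  216.178.128.0/18 (216.178.128.0 - 216.178.191.255) -> Router D
  216.178.144.0/20 (216.178.144.0 - 216.178.159.255) -> Router K
More-specific entries that do NOT match:
  216.178.152.96/27 (216.178.152.96 - 216.178.152.127) does not contain 216.178.152.85
  216.178.152.0/26 (216.178.152.0 - 216.178.152.63) does not contain 216.178.152.85
  216.178.152.128/25 (216.178.152.128 - 216.178.152.255) does not contain 216.178.152.85
  216.178.153.0/25 (216.178.153.0 - 216.178.153.127) does not contain 216.178.152.85
  216.178.154.0/24 (216.178.154.0 - 216.178.154.255) does not contain 216.178.152.85
  216.178.154.0/23 (216.178.154.0 - 216.178.155.255) does not contain 216.178.152.85
  216.178.24.0/21 (216.178.24.0 - 216.178.31.255) does not contain 216.178.152.85
  216.178.144.0/21 (216.178.144.0 - 216.178.151.255) does not contain 216.178.152.85
Longest matching prefix is /20 -> next hop Router K.

Router K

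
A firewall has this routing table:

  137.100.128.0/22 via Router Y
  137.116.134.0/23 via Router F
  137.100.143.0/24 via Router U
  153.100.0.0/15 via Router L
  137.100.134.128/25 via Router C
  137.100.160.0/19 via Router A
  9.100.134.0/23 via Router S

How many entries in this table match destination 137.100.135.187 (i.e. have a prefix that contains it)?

No listed prefix contains 137.100.135.187.
Total matching entries: 0.

0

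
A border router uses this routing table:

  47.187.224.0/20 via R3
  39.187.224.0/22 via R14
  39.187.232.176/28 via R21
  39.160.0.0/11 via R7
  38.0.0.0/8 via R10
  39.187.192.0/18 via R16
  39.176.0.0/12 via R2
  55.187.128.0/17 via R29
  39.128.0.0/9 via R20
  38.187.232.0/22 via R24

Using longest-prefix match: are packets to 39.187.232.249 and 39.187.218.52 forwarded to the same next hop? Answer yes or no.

yes

39.187.232.249: longest match 39.187.192.0/18 -> R16
39.187.218.52: longest match 39.187.192.0/18 -> R16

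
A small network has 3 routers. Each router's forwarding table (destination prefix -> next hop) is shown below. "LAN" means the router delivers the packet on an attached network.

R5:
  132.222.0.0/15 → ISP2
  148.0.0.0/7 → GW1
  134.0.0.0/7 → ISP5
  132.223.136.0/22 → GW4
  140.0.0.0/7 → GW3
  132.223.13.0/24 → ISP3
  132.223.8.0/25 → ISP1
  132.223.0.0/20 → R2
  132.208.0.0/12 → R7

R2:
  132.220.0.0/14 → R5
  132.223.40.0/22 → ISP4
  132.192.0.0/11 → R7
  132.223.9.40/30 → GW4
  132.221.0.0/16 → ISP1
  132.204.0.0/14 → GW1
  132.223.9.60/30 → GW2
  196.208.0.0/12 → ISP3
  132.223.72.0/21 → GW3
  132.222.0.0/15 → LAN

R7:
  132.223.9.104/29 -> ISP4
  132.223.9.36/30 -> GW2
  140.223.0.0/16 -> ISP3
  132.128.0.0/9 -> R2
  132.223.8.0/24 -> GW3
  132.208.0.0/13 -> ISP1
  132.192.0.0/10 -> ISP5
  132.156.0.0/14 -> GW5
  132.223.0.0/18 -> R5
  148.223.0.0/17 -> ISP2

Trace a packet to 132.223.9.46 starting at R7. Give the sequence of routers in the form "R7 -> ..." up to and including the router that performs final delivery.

R7 -> R5 -> R2

At R7: longest match for 132.223.9.46 is 132.223.0.0/18 -> R5
At R5: longest match for 132.223.9.46 is 132.223.0.0/20 -> R2
At R2: longest match for 132.223.9.46 is 132.222.0.0/15 -> LAN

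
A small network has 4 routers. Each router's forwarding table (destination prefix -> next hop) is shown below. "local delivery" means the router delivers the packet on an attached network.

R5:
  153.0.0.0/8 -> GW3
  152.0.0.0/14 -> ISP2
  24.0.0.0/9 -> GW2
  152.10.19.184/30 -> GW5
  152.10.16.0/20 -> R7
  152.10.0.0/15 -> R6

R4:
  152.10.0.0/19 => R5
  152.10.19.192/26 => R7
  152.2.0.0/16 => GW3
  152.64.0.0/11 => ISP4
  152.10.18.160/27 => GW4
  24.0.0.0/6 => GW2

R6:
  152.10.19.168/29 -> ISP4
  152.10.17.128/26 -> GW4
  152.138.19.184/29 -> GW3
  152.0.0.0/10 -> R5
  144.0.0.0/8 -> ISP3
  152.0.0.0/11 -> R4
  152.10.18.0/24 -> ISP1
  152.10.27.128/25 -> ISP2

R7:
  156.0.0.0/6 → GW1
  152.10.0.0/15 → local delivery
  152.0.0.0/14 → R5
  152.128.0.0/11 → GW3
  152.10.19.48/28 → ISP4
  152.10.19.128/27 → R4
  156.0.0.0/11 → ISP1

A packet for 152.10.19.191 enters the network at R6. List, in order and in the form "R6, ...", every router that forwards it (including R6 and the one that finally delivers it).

At R6: longest match for 152.10.19.191 is 152.0.0.0/11 -> R4
At R4: longest match for 152.10.19.191 is 152.10.0.0/19 -> R5
At R5: longest match for 152.10.19.191 is 152.10.16.0/20 -> R7
At R7: longest match for 152.10.19.191 is 152.10.0.0/15 -> local delivery

R6, R4, R5, R7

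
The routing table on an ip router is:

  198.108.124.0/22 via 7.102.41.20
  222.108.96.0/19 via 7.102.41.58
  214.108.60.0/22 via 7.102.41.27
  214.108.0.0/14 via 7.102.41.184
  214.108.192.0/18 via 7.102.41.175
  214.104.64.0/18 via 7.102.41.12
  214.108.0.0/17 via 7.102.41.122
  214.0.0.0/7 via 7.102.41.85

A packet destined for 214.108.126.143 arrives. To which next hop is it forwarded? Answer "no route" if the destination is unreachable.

7.102.41.122

Routes whose prefix contains 214.108.126.143:
  214.0.0.0/7 (214.0.0.0 - 215.255.255.255) -> 7.102.41.85
  214.108.0.0/14 (214.108.0.0 - 214.111.255.255) -> 7.102.41.184
  214.108.0.0/17 (214.108.0.0 - 214.108.127.255) -> 7.102.41.122
More-specific entries that do NOT match:
  198.108.124.0/22 (198.108.124.0 - 198.108.127.255) does not contain 214.108.126.143
  214.108.60.0/22 (214.108.60.0 - 214.108.63.255) does not contain 214.108.126.143
  222.108.96.0/19 (222.108.96.0 - 222.108.127.255) does not contain 214.108.126.143
  214.108.192.0/18 (214.108.192.0 - 214.108.255.255) does not contain 214.108.126.143
  214.104.64.0/18 (214.104.64.0 - 214.104.127.255) does not contain 214.108.126.143
Longest matching prefix is /17 -> next hop 7.102.41.122.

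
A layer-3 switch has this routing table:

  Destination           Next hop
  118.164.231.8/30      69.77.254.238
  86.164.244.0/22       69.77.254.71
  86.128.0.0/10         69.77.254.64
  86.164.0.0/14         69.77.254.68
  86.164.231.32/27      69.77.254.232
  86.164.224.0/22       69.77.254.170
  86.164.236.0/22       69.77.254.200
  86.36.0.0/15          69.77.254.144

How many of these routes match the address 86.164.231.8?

2

Prefixes containing 86.164.231.8:
  86.128.0.0/10 (86.128.0.0 - 86.191.255.255)
  86.164.0.0/14 (86.164.0.0 - 86.167.255.255)
Total matching entries: 2.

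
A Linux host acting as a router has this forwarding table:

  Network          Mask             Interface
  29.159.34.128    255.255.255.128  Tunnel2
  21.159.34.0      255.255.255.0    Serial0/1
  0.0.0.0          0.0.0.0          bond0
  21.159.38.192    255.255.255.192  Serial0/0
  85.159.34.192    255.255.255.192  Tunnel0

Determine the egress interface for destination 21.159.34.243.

Routes whose prefix contains 21.159.34.243:
  0.0.0.0/0 (default, matches everything) -> bond0
  21.159.34.0/24 (21.159.34.0 - 21.159.34.255) -> Serial0/1
More-specific entries that do NOT match:
  21.159.38.192/26 (21.159.38.192 - 21.159.38.255) does not contain 21.159.34.243
  85.159.34.192/26 (85.159.34.192 - 85.159.34.255) does not contain 21.159.34.243
  29.159.34.128/25 (29.159.34.128 - 29.159.34.255) does not contain 21.159.34.243
Longest matching prefix is /24 -> interface Serial0/1.

Serial0/1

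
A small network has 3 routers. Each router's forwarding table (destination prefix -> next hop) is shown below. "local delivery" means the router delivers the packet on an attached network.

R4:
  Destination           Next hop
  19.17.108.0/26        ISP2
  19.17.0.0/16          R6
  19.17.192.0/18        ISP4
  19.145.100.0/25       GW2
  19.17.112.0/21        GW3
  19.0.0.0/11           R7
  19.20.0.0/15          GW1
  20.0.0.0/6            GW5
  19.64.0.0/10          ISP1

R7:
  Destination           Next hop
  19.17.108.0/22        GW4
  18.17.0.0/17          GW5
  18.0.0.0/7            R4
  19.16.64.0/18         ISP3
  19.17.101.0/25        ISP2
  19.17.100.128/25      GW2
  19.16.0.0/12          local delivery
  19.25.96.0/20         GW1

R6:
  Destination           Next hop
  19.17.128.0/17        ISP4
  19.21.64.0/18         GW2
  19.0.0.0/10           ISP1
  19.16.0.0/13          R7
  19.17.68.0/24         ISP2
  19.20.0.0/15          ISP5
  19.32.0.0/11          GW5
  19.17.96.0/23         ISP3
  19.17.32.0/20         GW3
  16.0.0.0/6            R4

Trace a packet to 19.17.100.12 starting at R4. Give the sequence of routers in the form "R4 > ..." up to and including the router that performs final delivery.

R4 > R6 > R7

At R4: longest match for 19.17.100.12 is 19.17.0.0/16 -> R6
At R6: longest match for 19.17.100.12 is 19.16.0.0/13 -> R7
At R7: longest match for 19.17.100.12 is 19.16.0.0/12 -> local delivery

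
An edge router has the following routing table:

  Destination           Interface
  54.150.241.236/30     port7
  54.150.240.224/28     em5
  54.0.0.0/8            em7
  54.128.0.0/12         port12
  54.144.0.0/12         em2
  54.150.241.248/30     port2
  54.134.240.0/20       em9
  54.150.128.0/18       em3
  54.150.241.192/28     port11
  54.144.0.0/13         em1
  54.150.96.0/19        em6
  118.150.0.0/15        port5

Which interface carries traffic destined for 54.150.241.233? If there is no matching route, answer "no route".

Routes whose prefix contains 54.150.241.233:
  54.0.0.0/8 (54.0.0.0 - 54.255.255.255) -> em7
  54.144.0.0/12 (54.144.0.0 - 54.159.255.255) -> em2
  54.144.0.0/13 (54.144.0.0 - 54.151.255.255) -> em1
More-specific entries that do NOT match:
  54.150.241.236/30 (54.150.241.236 - 54.150.241.239) does not contain 54.150.241.233
  54.150.241.248/30 (54.150.241.248 - 54.150.241.251) does not contain 54.150.241.233
  54.150.240.224/28 (54.150.240.224 - 54.150.240.239) does not contain 54.150.241.233
  54.150.241.192/28 (54.150.241.192 - 54.150.241.207) does not contain 54.150.241.233
  54.134.240.0/20 (54.134.240.0 - 54.134.255.255) does not contain 54.150.241.233
  54.150.96.0/19 (54.150.96.0 - 54.150.127.255) does not contain 54.150.241.233
  54.150.128.0/18 (54.150.128.0 - 54.150.191.255) does not contain 54.150.241.233
  118.150.0.0/15 (118.150.0.0 - 118.151.255.255) does not contain 54.150.241.233
Longest matching prefix is /13 -> interface em1.

em1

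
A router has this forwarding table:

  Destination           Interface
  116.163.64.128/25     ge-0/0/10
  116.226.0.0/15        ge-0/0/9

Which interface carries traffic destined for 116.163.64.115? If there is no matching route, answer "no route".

No entry's prefix contains 116.163.64.115; there is no default route.

no route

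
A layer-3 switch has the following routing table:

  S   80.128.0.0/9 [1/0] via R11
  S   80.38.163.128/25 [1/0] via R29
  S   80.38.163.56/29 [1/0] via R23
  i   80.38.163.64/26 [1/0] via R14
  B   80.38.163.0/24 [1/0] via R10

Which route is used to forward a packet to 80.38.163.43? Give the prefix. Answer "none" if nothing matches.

Entries matching 80.38.163.43:
  80.38.163.0/24 (80.38.163.0 - 80.38.163.255)
Most specific is 80.38.163.0/24.

80.38.163.0/24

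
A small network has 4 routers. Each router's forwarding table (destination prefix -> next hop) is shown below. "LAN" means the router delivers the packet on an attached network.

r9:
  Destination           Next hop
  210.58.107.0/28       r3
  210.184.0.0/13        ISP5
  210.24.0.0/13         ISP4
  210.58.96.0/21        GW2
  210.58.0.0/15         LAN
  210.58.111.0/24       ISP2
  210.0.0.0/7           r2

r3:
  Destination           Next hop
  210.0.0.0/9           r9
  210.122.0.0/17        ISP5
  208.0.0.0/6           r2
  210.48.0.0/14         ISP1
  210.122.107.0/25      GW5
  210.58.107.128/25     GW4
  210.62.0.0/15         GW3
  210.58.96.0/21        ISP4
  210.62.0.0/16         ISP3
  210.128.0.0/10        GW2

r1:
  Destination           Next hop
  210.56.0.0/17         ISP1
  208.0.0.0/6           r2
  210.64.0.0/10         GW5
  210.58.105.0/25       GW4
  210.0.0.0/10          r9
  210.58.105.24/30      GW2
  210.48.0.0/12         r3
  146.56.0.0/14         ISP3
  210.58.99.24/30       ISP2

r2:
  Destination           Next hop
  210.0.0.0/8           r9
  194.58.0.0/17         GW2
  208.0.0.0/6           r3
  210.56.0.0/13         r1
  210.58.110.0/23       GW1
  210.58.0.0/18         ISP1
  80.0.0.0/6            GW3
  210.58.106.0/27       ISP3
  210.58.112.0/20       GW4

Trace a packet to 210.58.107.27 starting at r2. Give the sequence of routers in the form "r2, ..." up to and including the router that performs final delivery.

At r2: longest match for 210.58.107.27 is 210.56.0.0/13 -> r1
At r1: longest match for 210.58.107.27 is 210.48.0.0/12 -> r3
At r3: longest match for 210.58.107.27 is 210.0.0.0/9 -> r9
At r9: longest match for 210.58.107.27 is 210.58.0.0/15 -> LAN

r2, r1, r3, r9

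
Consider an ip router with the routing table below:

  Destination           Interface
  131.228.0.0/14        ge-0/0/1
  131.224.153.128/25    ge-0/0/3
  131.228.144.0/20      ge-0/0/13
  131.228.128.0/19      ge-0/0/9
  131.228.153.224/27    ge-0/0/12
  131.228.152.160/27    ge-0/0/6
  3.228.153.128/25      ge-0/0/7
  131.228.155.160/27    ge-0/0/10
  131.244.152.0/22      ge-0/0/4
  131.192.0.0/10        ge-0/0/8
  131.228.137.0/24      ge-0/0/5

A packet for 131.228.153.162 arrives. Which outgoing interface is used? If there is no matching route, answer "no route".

ge-0/0/13

Routes whose prefix contains 131.228.153.162:
  131.192.0.0/10 (131.192.0.0 - 131.255.255.255) -> ge-0/0/8
  131.228.0.0/14 (131.228.0.0 - 131.231.255.255) -> ge-0/0/1
  131.228.128.0/19 (131.228.128.0 - 131.228.159.255) -> ge-0/0/9
  131.228.144.0/20 (131.228.144.0 - 131.228.159.255) -> ge-0/0/13
More-specific entries that do NOT match:
  131.228.153.224/27 (131.228.153.224 - 131.228.153.255) does not contain 131.228.153.162
  131.228.152.160/27 (131.228.152.160 - 131.228.152.191) does not contain 131.228.153.162
  131.228.155.160/27 (131.228.155.160 - 131.228.155.191) does not contain 131.228.153.162
  131.224.153.128/25 (131.224.153.128 - 131.224.153.255) does not contain 131.228.153.162
  3.228.153.128/25 (3.228.153.128 - 3.228.153.255) does not contain 131.228.153.162
  131.228.137.0/24 (131.228.137.0 - 131.228.137.255) does not contain 131.228.153.162
  131.244.152.0/22 (131.244.152.0 - 131.244.155.255) does not contain 131.228.153.162
Longest matching prefix is /20 -> interface ge-0/0/13.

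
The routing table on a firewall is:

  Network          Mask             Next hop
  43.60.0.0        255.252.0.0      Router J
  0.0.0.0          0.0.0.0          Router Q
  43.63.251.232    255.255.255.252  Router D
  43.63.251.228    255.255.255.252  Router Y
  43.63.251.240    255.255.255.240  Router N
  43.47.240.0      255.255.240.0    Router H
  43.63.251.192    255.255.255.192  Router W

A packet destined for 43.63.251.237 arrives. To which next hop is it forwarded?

Routes whose prefix contains 43.63.251.237:
  0.0.0.0/0 (default, matches everything) -> Router Q
  43.60.0.0/14 (43.60.0.0 - 43.63.255.255) -> Router J
  43.63.251.192/26 (43.63.251.192 - 43.63.251.255) -> Router W
More-specific entries that do NOT match:
  43.63.251.232/30 (43.63.251.232 - 43.63.251.235) does not contain 43.63.251.237
  43.63.251.228/30 (43.63.251.228 - 43.63.251.231) does not contain 43.63.251.237
  43.63.251.240/28 (43.63.251.240 - 43.63.251.255) does not contain 43.63.251.237
Longest matching prefix is /26 -> next hop Router W.

Router W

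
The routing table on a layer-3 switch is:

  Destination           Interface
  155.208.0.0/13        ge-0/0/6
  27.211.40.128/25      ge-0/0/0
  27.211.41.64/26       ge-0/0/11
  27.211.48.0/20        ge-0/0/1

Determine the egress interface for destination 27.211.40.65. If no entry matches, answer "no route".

No entry's prefix contains 27.211.40.65; there is no default route.

no route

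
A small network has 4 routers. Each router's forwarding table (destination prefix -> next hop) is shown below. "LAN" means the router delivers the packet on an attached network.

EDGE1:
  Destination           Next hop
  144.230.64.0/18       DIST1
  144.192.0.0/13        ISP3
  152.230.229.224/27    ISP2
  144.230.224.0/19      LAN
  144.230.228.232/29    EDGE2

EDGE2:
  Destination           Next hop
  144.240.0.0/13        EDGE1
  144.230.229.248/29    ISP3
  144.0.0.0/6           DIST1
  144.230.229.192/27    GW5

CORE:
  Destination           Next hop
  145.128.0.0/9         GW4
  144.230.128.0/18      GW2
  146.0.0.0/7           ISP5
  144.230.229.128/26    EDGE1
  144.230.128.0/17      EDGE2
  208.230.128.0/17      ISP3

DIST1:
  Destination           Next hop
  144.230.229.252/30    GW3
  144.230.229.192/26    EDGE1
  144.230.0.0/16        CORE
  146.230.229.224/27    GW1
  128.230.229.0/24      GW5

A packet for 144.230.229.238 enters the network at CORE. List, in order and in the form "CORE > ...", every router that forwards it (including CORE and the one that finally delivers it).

At CORE: longest match for 144.230.229.238 is 144.230.128.0/17 -> EDGE2
At EDGE2: longest match for 144.230.229.238 is 144.0.0.0/6 -> DIST1
At DIST1: longest match for 144.230.229.238 is 144.230.229.192/26 -> EDGE1
At EDGE1: longest match for 144.230.229.238 is 144.230.224.0/19 -> LAN

CORE > EDGE2 > DIST1 > EDGE1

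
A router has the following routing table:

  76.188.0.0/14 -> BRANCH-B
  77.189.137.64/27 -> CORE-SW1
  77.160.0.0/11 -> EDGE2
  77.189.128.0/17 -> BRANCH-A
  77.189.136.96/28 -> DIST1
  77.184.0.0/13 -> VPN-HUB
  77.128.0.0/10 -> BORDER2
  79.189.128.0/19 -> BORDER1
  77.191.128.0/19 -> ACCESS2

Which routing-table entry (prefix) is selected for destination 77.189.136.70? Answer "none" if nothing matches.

77.189.128.0/17

Entries matching 77.189.136.70:
  77.128.0.0/10 (77.128.0.0 - 77.191.255.255)
  77.160.0.0/11 (77.160.0.0 - 77.191.255.255)
  77.184.0.0/13 (77.184.0.0 - 77.191.255.255)
  77.189.128.0/17 (77.189.128.0 - 77.189.255.255)
Most specific is 77.189.128.0/17.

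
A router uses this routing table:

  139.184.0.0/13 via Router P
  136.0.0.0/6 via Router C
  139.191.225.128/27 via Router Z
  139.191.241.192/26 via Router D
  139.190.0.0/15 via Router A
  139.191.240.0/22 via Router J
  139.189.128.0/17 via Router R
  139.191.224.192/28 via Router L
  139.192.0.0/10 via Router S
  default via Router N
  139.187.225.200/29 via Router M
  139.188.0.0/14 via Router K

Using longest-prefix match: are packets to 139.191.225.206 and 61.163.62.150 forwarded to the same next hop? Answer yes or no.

no

139.191.225.206: longest match 139.190.0.0/15 -> Router A
61.163.62.150: longest match 0.0.0.0/0 -> Router N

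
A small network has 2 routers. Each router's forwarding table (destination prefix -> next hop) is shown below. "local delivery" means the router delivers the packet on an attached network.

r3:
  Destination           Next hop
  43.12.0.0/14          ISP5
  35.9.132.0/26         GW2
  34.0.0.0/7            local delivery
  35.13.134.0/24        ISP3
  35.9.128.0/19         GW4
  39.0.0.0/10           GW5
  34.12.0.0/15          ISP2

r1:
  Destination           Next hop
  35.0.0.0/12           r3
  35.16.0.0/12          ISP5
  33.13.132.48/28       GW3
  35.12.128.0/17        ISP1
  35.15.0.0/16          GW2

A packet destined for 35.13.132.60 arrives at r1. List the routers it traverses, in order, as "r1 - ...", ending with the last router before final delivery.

At r1: longest match for 35.13.132.60 is 35.0.0.0/12 -> r3
At r3: longest match for 35.13.132.60 is 34.0.0.0/7 -> local delivery

r1 - r3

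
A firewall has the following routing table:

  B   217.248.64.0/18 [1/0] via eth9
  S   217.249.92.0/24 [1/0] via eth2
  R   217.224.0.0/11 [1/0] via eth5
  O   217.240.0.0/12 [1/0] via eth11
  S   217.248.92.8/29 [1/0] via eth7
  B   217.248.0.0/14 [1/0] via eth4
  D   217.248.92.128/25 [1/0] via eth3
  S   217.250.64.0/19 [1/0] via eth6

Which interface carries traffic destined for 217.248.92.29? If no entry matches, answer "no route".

Routes whose prefix contains 217.248.92.29:
  217.224.0.0/11 (217.224.0.0 - 217.255.255.255) -> eth5
  217.240.0.0/12 (217.240.0.0 - 217.255.255.255) -> eth11
  217.248.0.0/14 (217.248.0.0 - 217.251.255.255) -> eth4
  217.248.64.0/18 (217.248.64.0 - 217.248.127.255) -> eth9
More-specific entries that do NOT match:
  217.248.92.8/29 (217.248.92.8 - 217.248.92.15) does not contain 217.248.92.29
  217.248.92.128/25 (217.248.92.128 - 217.248.92.255) does not contain 217.248.92.29
  217.249.92.0/24 (217.249.92.0 - 217.249.92.255) does not contain 217.248.92.29
  217.250.64.0/19 (217.250.64.0 - 217.250.95.255) does not contain 217.248.92.29
Longest matching prefix is /18 -> interface eth9.

eth9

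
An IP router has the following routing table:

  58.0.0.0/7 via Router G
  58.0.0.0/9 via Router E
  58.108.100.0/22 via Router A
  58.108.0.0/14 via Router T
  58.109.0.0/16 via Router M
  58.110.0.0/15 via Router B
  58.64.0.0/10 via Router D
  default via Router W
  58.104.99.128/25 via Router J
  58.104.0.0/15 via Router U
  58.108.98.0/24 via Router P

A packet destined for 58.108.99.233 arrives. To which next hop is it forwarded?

Routes whose prefix contains 58.108.99.233:
  0.0.0.0/0 (default, matches everything) -> Router W
  58.0.0.0/7 (58.0.0.0 - 59.255.255.255) -> Router G
  58.0.0.0/9 (58.0.0.0 - 58.127.255.255) -> Router E
  58.64.0.0/10 (58.64.0.0 - 58.127.255.255) -> Router D
  58.108.0.0/14 (58.108.0.0 - 58.111.255.255) -> Router T
More-specific entries that do NOT match:
  58.104.99.128/25 (58.104.99.128 - 58.104.99.255) does not contain 58.108.99.233
  58.108.98.0/24 (58.108.98.0 - 58.108.98.255) does not contain 58.108.99.233
  58.108.100.0/22 (58.108.100.0 - 58.108.103.255) does not contain 58.108.99.233
  58.109.0.0/16 (58.109.0.0 - 58.109.255.255) does not contain 58.108.99.233
  58.110.0.0/15 (58.110.0.0 - 58.111.255.255) does not contain 58.108.99.233
  58.104.0.0/15 (58.104.0.0 - 58.105.255.255) does not contain 58.108.99.233
Longest matching prefix is /14 -> next hop Router T.

Router T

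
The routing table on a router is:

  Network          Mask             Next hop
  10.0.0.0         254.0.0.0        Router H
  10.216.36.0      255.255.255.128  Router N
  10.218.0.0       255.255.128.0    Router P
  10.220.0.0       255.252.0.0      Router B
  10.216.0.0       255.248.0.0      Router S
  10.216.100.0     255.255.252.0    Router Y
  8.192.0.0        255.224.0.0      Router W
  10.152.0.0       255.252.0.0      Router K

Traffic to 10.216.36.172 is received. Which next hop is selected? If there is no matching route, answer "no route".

Router S

Routes whose prefix contains 10.216.36.172:
  10.0.0.0/7 (10.0.0.0 - 11.255.255.255) -> Router H
  10.216.0.0/13 (10.216.0.0 - 10.223.255.255) -> Router S
More-specific entries that do NOT match:
  10.216.36.0/25 (10.216.36.0 - 10.216.36.127) does not contain 10.216.36.172
  10.216.100.0/22 (10.216.100.0 - 10.216.103.255) does not contain 10.216.36.172
  10.218.0.0/17 (10.218.0.0 - 10.218.127.255) does not contain 10.216.36.172
  10.220.0.0/14 (10.220.0.0 - 10.223.255.255) does not contain 10.216.36.172
  10.152.0.0/14 (10.152.0.0 - 10.155.255.255) does not contain 10.216.36.172
Longest matching prefix is /13 -> next hop Router S.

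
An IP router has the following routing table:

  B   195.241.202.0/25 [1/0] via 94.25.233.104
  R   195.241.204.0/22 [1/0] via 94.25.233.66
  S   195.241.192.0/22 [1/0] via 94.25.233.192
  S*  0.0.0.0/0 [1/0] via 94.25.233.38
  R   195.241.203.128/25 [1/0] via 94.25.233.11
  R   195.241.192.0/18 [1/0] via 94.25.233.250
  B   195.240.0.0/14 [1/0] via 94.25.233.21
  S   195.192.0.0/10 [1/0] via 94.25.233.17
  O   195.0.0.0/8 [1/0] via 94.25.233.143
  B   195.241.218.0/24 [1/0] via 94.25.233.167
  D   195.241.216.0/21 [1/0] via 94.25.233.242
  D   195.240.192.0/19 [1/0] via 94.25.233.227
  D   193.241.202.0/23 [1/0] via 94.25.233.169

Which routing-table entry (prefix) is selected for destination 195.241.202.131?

Entries matching 195.241.202.131:
  0.0.0.0/0 (default, matches everything)
  195.0.0.0/8 (195.0.0.0 - 195.255.255.255)
  195.192.0.0/10 (195.192.0.0 - 195.255.255.255)
  195.240.0.0/14 (195.240.0.0 - 195.243.255.255)
  195.241.192.0/18 (195.241.192.0 - 195.241.255.255)
Most specific is 195.241.192.0/18.

195.241.192.0/18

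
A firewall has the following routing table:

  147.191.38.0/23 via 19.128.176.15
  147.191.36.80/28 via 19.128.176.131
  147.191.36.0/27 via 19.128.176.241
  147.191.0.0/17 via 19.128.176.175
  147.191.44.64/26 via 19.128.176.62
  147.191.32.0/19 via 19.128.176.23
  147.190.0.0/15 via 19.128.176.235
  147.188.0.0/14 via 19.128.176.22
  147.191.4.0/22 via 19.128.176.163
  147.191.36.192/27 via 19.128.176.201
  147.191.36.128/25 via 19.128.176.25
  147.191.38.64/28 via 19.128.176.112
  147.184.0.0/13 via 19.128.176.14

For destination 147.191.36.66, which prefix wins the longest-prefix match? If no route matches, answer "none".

Entries matching 147.191.36.66:
  147.184.0.0/13 (147.184.0.0 - 147.191.255.255)
  147.188.0.0/14 (147.188.0.0 - 147.191.255.255)
  147.190.0.0/15 (147.190.0.0 - 147.191.255.255)
  147.191.0.0/17 (147.191.0.0 - 147.191.127.255)
  147.191.32.0/19 (147.191.32.0 - 147.191.63.255)
Most specific is 147.191.32.0/19.

147.191.32.0/19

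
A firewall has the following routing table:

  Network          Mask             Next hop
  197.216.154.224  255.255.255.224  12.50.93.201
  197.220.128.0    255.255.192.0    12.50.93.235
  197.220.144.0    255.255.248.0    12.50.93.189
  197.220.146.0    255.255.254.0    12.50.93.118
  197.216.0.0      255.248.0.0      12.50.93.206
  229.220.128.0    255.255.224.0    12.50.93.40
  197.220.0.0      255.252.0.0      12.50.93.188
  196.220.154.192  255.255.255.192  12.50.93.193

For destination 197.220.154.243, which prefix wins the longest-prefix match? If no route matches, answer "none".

Entries matching 197.220.154.243:
  197.216.0.0/13 (197.216.0.0 - 197.223.255.255)
  197.220.0.0/14 (197.220.0.0 - 197.223.255.255)
  197.220.128.0/18 (197.220.128.0 - 197.220.191.255)
Most specific is 197.220.128.0/18.

197.220.128.0/18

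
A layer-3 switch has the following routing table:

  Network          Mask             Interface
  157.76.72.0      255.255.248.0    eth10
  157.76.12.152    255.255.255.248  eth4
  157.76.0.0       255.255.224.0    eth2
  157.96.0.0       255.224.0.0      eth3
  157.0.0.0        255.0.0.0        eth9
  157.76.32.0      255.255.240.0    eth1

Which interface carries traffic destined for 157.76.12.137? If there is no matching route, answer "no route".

eth2

Routes whose prefix contains 157.76.12.137:
  157.0.0.0/8 (157.0.0.0 - 157.255.255.255) -> eth9
  157.76.0.0/19 (157.76.0.0 - 157.76.31.255) -> eth2
More-specific entries that do NOT match:
  157.76.12.152/29 (157.76.12.152 - 157.76.12.159) does not contain 157.76.12.137
  157.76.72.0/21 (157.76.72.0 - 157.76.79.255) does not contain 157.76.12.137
  157.76.32.0/20 (157.76.32.0 - 157.76.47.255) does not contain 157.76.12.137
Longest matching prefix is /19 -> interface eth2.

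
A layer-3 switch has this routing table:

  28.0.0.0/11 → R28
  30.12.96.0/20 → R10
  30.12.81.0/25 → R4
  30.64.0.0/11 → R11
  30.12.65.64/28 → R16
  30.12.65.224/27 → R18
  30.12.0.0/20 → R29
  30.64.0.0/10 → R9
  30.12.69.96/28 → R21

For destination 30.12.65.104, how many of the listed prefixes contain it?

No listed prefix contains 30.12.65.104.
Total matching entries: 0.

0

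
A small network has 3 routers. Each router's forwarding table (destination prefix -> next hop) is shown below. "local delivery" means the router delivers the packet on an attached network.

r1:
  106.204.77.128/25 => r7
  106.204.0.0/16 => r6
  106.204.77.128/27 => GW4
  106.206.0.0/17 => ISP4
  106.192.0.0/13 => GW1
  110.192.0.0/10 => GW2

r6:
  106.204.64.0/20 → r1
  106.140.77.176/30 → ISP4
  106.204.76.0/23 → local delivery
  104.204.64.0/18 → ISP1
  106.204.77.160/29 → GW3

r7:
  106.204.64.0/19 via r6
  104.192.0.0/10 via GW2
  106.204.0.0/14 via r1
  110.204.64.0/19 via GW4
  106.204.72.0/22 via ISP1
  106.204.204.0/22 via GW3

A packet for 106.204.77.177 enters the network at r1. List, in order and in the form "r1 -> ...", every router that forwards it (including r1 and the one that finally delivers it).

At r1: longest match for 106.204.77.177 is 106.204.77.128/25 -> r7
At r7: longest match for 106.204.77.177 is 106.204.64.0/19 -> r6
At r6: longest match for 106.204.77.177 is 106.204.76.0/23 -> local delivery

r1 -> r7 -> r6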